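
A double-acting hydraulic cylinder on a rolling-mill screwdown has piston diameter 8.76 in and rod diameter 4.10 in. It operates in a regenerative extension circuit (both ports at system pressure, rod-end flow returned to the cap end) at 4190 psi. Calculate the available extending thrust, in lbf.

With equal pressure on both faces, forces on the annular region cancel; the net push is pressure × rod cross-section.
Rod cross-section A_rod = π/4 × (4.10 in)² = 13.20 in^2
F = P × A_rod

F ≈ 55300 lbf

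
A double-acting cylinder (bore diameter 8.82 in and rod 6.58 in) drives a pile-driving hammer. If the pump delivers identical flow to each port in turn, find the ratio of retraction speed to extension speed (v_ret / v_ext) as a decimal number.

v_ret/v_ext ≈ 2.26

Cap-side area A_cap = π/4 × (8.82 in)² = 61.10 in^2
Rod-side annular area A_ann = π/4 × (8.82² − 6.58²) = 27.09 in^2
For equal Q, v ∝ 1/A, so v_ret/v_ext = A_cap/A_ann.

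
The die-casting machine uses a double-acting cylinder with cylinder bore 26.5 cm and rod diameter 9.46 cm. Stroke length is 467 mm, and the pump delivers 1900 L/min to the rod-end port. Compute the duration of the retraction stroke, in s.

Rod-side annular area A_ann = π/4 × (26.5² − 9.46²) = 481.3 cm^2
Swept volume V = A × L; t = V / Q = A·L / Q

t ≈ 0.710 s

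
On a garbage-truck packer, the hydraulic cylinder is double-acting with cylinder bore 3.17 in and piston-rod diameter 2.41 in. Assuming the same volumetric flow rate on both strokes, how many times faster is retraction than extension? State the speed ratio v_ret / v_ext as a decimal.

v_ret/v_ext ≈ 2.37

Cap-side area A_cap = π/4 × (3.17 in)² = 7.892 in^2
Rod-side annular area A_ann = π/4 × (3.17² − 2.41²) = 3.331 in^2
For equal Q, v ∝ 1/A, so v_ret/v_ext = A_cap/A_ann.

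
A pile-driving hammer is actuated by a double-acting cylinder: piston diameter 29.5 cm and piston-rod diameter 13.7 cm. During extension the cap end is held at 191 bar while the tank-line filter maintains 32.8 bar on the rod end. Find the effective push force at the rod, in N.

Cap-side area A_cap = π/4 × (29.5 cm)² = 683.5 cm^2
Rod-side annular area A_ann = π/4 × (29.5² − 13.7²) = 536.1 cm^2
Net thrust = P_cap·A_cap − P_rod·A_ann = 1.305e6 N − 1.758e5 N

F ≈ 1.13e6 N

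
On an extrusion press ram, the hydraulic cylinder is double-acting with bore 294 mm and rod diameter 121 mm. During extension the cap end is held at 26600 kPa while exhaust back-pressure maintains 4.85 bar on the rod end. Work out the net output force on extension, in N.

F ≈ 1.78e6 N

Cap-side area A_cap = π/4 × (294 mm)² = 67890 mm^2
Rod-side annular area A_ann = π/4 × (294² − 121²) = 56390 mm^2
Net thrust = P_cap·A_cap − P_rod·A_ann = 1.806e6 N − 27350 N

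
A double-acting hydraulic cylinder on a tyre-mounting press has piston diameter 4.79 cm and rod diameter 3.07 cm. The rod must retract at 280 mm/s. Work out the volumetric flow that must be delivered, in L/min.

Rod-side annular area A_ann = π/4 × (4.79² − 3.07²) = 10.62 cm^2
Q = A × v

Q ≈ 17.8 L/min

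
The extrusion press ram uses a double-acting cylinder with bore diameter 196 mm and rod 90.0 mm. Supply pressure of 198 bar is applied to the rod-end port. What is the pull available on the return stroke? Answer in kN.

F ≈ 471 kN

Rod-side annular area A_ann = π/4 × (196² − 90.0²) = 23810 mm^2
On retraction the pressure acts on the annular area (bore minus rod).
F = P × A_ann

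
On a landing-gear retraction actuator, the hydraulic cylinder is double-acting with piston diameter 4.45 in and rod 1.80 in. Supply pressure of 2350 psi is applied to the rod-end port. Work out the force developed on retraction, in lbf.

F ≈ 30600 lbf

Rod-side annular area A_ann = π/4 × (4.45² − 1.80²) = 13.01 in^2
On retraction the pressure acts on the annular area (bore minus rod).
F = P × A_ann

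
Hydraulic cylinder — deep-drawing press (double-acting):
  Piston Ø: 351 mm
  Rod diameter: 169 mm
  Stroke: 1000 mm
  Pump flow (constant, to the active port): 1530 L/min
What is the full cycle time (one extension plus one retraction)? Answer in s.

t ≈ 6.71 s

Cap-side area A_cap = π/4 × (351 mm)² = 96760 mm^2
Rod-side annular area A_ann = π/4 × (351² − 169²) = 74330 mm^2
t_ext = A_cap·L/Q = 3.795 s
t_ret = A_ann·L/Q = 2.915 s
t_cycle = t_ext + t_ret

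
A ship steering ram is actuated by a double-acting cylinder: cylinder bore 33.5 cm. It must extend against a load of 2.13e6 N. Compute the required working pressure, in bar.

P ≈ 242 bar

Cap-side area A_cap = π/4 × (33.5 cm)² = 881.4 cm^2
P = F / A = 2.13e6 N / A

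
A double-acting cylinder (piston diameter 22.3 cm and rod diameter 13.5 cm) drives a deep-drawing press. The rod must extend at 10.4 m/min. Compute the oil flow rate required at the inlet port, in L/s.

Cap-side area A_cap = π/4 × (22.3 cm)² = 390.6 cm^2
Q = A × v

Q ≈ 6.77 L/s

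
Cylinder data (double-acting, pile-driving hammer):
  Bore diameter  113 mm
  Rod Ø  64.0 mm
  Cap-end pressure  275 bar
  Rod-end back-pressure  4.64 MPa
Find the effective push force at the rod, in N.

Cap-side area A_cap = π/4 × (113 mm)² = 10030 mm^2
Rod-side annular area A_ann = π/4 × (113² − 64.0²) = 6812 mm^2
Net thrust = P_cap·A_cap − P_rod·A_ann = 2.758e5 N − 31610 N

F ≈ 2.44e5 N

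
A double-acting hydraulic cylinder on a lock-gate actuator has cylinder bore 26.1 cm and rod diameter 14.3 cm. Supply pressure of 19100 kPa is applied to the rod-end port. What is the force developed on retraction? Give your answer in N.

Rod-side annular area A_ann = π/4 × (26.1² − 14.3²) = 374.4 cm^2
On retraction the pressure acts on the annular area (bore minus rod).
F = P × A_ann

F ≈ 7.15e5 N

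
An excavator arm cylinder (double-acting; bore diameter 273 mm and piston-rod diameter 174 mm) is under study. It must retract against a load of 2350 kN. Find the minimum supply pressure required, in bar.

Rod-side annular area A_ann = π/4 × (273² − 174²) = 34760 mm^2
Retraction: pressure acts on the annular area.
P = F / A = 2350 kN / A

P ≈ 676 bar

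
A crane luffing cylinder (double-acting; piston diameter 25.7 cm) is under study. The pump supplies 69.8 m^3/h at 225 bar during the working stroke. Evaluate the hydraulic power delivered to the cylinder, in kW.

W ≈ 436 kW

Hydraulic power = P × Q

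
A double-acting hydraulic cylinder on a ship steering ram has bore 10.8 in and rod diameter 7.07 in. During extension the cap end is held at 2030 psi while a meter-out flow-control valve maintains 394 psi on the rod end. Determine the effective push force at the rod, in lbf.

Cap-side area A_cap = π/4 × (10.8 in)² = 91.61 in^2
Rod-side annular area A_ann = π/4 × (10.8² − 7.07²) = 52.35 in^2
Net thrust = P_cap·A_cap − P_rod·A_ann = 1.860e5 lbf − 20630 lbf

F ≈ 1.65e5 lbf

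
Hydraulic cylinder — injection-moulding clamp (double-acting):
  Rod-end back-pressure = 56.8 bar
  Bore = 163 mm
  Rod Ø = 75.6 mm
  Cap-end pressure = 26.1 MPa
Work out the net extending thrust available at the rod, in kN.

F ≈ 452 kN

Cap-side area A_cap = π/4 × (163 mm)² = 20870 mm^2
Rod-side annular area A_ann = π/4 × (163² − 75.6²) = 16380 mm^2
Net thrust = P_cap·A_cap − P_rod·A_ann = 544.6 kN − 93.03 kN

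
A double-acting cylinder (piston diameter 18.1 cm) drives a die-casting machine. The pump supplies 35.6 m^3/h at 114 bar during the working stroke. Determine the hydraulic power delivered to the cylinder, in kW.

Hydraulic power = P × Q

W ≈ 113 kW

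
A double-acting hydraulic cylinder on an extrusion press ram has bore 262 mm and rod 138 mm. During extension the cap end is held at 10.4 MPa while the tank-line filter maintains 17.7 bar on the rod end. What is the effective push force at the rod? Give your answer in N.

Cap-side area A_cap = π/4 × (262 mm)² = 53910 mm^2
Rod-side annular area A_ann = π/4 × (262² − 138²) = 38960 mm^2
Net thrust = P_cap·A_cap − P_rod·A_ann = 5.607e5 N − 68950 N

F ≈ 4.92e5 N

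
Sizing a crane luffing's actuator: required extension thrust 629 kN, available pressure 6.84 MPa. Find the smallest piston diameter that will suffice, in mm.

Extension force acts on the full piston face: F = P × (π/4)D².
D = √(4F / (πP)) = √(4 × 629 kN / (π × 6.84 MPa))

D ≈ 342 mm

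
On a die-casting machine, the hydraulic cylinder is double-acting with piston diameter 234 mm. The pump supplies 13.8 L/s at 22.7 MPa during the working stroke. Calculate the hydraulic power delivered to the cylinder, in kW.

W ≈ 313 kW

Hydraulic power = P × Q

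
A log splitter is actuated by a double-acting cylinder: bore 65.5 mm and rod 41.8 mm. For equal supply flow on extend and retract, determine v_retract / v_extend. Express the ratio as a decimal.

Cap-side area A_cap = π/4 × (65.5 mm)² = 3370 mm^2
Rod-side annular area A_ann = π/4 × (65.5² − 41.8²) = 1997 mm^2
For equal Q, v ∝ 1/A, so v_ret/v_ext = A_cap/A_ann.

v_ret/v_ext ≈ 1.69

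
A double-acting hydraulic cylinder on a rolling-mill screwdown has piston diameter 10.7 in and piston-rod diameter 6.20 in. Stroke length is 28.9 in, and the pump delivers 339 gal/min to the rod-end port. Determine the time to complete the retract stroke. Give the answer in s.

Rod-side annular area A_ann = π/4 × (10.7² − 6.20²) = 59.73 in^2
Swept volume V = A × L; t = V / Q = A·L / Q

t ≈ 1.32 s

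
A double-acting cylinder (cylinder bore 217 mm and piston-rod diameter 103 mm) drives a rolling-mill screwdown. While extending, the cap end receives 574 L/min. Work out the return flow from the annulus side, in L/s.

Cap-side area A_cap = π/4 × (217 mm)² = 36980 mm^2
Rod-side annular area A_ann = π/4 × (217² − 103²) = 28650 mm^2
Piston speed v = Q_in/A_cap; rod-end outflow Q_out = v × A_ann = Q_in × A_ann/A_cap.

Q_out ≈ 7.41 L/s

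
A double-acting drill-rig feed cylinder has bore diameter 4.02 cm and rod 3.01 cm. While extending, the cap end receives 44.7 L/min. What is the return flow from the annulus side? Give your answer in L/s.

Q_out ≈ 0.327 L/s

Cap-side area A_cap = π/4 × (4.02 cm)² = 12.69 cm^2
Rod-side annular area A_ann = π/4 × (4.02² − 3.01²) = 5.577 cm^2
Piston speed v = Q_in/A_cap; rod-end outflow Q_out = v × A_ann = Q_in × A_ann/A_cap.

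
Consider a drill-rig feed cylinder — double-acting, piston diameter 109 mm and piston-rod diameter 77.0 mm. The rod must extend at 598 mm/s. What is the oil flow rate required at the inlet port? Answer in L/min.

Q ≈ 335 L/min

Cap-side area A_cap = π/4 × (109 mm)² = 9331 mm^2
Q = A × v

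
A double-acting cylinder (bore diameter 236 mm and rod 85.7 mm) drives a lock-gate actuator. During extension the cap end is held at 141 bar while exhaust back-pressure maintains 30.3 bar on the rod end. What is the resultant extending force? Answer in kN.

Cap-side area A_cap = π/4 × (236 mm)² = 43740 mm^2
Rod-side annular area A_ann = π/4 × (236² − 85.7²) = 37980 mm^2
Net thrust = P_cap·A_cap − P_rod·A_ann = 616.8 kN − 115.1 kN

F ≈ 502 kN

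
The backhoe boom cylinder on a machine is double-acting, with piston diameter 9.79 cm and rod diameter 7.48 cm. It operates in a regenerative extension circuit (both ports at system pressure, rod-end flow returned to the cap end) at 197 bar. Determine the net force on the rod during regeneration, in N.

F ≈ 86600 N

With equal pressure on both faces, forces on the annular region cancel; the net push is pressure × rod cross-section.
Rod cross-section A_rod = π/4 × (7.48 cm)² = 43.94 cm^2
F = P × A_rod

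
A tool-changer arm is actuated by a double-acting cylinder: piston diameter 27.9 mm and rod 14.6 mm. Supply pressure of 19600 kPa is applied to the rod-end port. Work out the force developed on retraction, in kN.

Rod-side annular area A_ann = π/4 × (27.9² − 14.6²) = 443.9 mm^2
On retraction the pressure acts on the annular area (bore minus rod).
F = P × A_ann

F ≈ 8.70 kN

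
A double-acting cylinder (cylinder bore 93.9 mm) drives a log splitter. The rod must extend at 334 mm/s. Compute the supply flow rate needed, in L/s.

Q ≈ 2.31 L/s

Cap-side area A_cap = π/4 × (93.9 mm)² = 6925 mm^2
Q = A × v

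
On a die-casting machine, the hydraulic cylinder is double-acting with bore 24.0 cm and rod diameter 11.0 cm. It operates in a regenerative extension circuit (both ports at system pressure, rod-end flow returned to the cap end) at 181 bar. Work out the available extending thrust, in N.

F ≈ 1.72e5 N

With equal pressure on both faces, forces on the annular region cancel; the net push is pressure × rod cross-section.
Rod cross-section A_rod = π/4 × (11.0 cm)² = 95.03 cm^2
F = P × A_rod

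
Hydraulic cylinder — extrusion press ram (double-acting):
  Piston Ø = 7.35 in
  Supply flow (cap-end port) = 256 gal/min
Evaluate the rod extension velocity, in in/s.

Cap-side area A_cap = π/4 × (7.35 in)² = 42.43 in^2
v = Q / A

v ≈ 23.2 in/s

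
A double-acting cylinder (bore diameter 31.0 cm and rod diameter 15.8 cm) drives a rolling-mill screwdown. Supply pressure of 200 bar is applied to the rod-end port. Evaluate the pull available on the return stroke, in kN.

Rod-side annular area A_ann = π/4 × (31.0² − 15.8²) = 558.7 cm^2
On retraction the pressure acts on the annular area (bore minus rod).
F = P × A_ann

F ≈ 1120 kN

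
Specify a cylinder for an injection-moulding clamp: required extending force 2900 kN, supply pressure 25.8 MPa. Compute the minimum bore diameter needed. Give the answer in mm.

D ≈ 378 mm

Extension force acts on the full piston face: F = P × (π/4)D².
D = √(4F / (πP)) = √(4 × 2900 kN / (π × 25.8 MPa))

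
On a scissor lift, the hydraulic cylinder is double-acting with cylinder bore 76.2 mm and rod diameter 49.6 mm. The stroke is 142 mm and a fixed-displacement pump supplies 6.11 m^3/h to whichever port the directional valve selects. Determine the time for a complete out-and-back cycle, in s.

Cap-side area A_cap = π/4 × (76.2 mm)² = 4560 mm^2
Rod-side annular area A_ann = π/4 × (76.2² − 49.6²) = 2628 mm^2
t_ext = A_cap·L/Q = 0.3815 s
t_ret = A_ann·L/Q = 0.2199 s
t_cycle = t_ext + t_ret

t ≈ 0.601 s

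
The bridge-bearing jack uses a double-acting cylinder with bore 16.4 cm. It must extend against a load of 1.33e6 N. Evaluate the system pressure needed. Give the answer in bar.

Cap-side area A_cap = π/4 × (16.4 cm)² = 211.2 cm^2
P = F / A = 1.33e6 N / A

P ≈ 630 bar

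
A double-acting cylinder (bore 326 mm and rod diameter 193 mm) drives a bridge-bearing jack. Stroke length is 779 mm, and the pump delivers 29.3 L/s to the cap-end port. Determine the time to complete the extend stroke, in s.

t ≈ 2.22 s

Cap-side area A_cap = π/4 × (326 mm)² = 83470 mm^2
Swept volume V = A × L; t = V / Q = A·L / Q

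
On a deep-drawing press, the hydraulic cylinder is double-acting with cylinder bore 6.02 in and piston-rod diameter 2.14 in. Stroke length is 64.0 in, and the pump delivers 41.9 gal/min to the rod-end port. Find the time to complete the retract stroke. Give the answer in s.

Rod-side annular area A_ann = π/4 × (6.02² − 2.14²) = 24.87 in^2
Swept volume V = A × L; t = V / Q = A·L / Q

t ≈ 9.87 s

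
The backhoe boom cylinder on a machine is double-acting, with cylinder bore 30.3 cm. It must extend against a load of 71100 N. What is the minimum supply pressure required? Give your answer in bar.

P ≈ 9.86 bar

Cap-side area A_cap = π/4 × (30.3 cm)² = 721.1 cm^2
P = F / A = 71100 N / A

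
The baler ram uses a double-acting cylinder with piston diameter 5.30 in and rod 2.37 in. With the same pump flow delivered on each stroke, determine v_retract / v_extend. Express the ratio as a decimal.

v_ret/v_ext ≈ 1.25

Cap-side area A_cap = π/4 × (5.30 in)² = 22.06 in^2
Rod-side annular area A_ann = π/4 × (5.30² − 2.37²) = 17.65 in^2
For equal Q, v ∝ 1/A, so v_ret/v_ext = A_cap/A_ann.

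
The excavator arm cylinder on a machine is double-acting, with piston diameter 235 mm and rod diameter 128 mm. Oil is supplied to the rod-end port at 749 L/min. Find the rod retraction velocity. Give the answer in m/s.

v ≈ 0.409 m/s

Rod-side annular area A_ann = π/4 × (235² − 128²) = 30510 mm^2
Flow into the rod-end port fills the annular volume.
v = Q / A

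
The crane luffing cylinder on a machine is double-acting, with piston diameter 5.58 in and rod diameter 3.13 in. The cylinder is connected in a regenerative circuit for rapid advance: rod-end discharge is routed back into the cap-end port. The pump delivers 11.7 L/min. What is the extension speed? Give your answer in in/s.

In regeneration the rod-end outflow joins the pump flow into the cap end, so the net volume the pump must supply per unit advance equals the rod cross-section area.
Rod cross-section A_rod = π/4 × (3.13 in)² = 7.694 in^2
v = Q_pump / A_rod

v ≈ 1.55 in/s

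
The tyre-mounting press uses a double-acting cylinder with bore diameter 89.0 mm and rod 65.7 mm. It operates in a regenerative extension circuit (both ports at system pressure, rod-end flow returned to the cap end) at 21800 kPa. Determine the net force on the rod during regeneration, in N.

F ≈ 73900 N

With equal pressure on both faces, forces on the annular region cancel; the net push is pressure × rod cross-section.
Rod cross-section A_rod = π/4 × (65.7 mm)² = 3390 mm^2
F = P × A_rod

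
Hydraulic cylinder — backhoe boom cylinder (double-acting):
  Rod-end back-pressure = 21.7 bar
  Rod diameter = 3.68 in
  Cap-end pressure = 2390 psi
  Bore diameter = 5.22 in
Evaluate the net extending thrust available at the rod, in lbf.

Cap-side area A_cap = π/4 × (5.22 in)² = 21.40 in^2
Rod-side annular area A_ann = π/4 × (5.22² − 3.68²) = 10.76 in^2
Net thrust = P_cap·A_cap − P_rod·A_ann = 51150 lbf − 3388 lbf

F ≈ 47800 lbf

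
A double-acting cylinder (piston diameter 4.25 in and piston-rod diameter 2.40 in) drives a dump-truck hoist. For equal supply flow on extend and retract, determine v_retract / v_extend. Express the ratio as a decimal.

v_ret/v_ext ≈ 1.47

Cap-side area A_cap = π/4 × (4.25 in)² = 14.19 in^2
Rod-side annular area A_ann = π/4 × (4.25² − 2.40²) = 9.662 in^2
For equal Q, v ∝ 1/A, so v_ret/v_ext = A_cap/A_ann.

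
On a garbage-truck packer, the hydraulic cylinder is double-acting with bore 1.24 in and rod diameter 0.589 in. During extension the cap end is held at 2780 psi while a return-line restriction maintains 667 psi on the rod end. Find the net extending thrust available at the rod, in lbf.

Cap-side area A_cap = π/4 × (1.24 in)² = 1.208 in^2
Rod-side annular area A_ann = π/4 × (1.24² − 0.589²) = 0.9352 in^2
Net thrust = P_cap·A_cap − P_rod·A_ann = 3357 lbf − 623.7 lbf

F ≈ 2730 lbf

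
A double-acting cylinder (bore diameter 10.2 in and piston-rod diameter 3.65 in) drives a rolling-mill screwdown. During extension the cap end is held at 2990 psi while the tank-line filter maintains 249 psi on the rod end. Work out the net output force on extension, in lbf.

Cap-side area A_cap = π/4 × (10.2 in)² = 81.71 in^2
Rod-side annular area A_ann = π/4 × (10.2² − 3.65²) = 71.25 in^2
Net thrust = P_cap·A_cap − P_rod·A_ann = 2.443e5 lbf − 17740 lbf

F ≈ 2.27e5 lbf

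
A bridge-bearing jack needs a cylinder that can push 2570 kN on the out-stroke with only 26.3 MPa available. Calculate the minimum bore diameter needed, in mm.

Extension force acts on the full piston face: F = P × (π/4)D².
D = √(4F / (πP)) = √(4 × 2570 kN / (π × 26.3 MPa))

D ≈ 353 mm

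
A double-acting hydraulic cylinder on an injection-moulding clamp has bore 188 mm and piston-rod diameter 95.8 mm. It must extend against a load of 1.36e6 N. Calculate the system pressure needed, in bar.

P ≈ 490 bar

Cap-side area A_cap = π/4 × (188 mm)² = 27760 mm^2
P = F / A = 1.36e6 N / A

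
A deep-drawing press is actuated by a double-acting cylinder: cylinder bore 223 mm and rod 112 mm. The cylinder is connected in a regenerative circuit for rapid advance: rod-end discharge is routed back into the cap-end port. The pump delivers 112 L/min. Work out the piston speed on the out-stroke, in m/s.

In regeneration the rod-end outflow joins the pump flow into the cap end, so the net volume the pump must supply per unit advance equals the rod cross-section area.
Rod cross-section A_rod = π/4 × (112 mm)² = 9852 mm^2
v = Q_pump / A_rod

v ≈ 0.189 m/s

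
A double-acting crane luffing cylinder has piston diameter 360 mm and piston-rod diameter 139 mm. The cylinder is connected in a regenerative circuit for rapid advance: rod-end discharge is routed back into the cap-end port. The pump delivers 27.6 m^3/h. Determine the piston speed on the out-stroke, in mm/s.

In regeneration the rod-end outflow joins the pump flow into the cap end, so the net volume the pump must supply per unit advance equals the rod cross-section area.
Rod cross-section A_rod = π/4 × (139 mm)² = 15170 mm^2
v = Q_pump / A_rod

v ≈ 505 mm/s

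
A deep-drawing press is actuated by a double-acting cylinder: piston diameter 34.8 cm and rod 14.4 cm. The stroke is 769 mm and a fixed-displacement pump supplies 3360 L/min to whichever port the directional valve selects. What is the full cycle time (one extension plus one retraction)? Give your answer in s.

t ≈ 2.39 s

Cap-side area A_cap = π/4 × (34.8 cm)² = 951.1 cm^2
Rod-side annular area A_ann = π/4 × (34.8² − 14.4²) = 788.3 cm^2
t_ext = A_cap·L/Q = 1.306 s
t_ret = A_ann·L/Q = 1.082 s
t_cycle = t_ext + t_ret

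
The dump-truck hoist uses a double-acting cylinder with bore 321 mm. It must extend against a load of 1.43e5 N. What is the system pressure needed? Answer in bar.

P ≈ 17.7 bar

Cap-side area A_cap = π/4 × (321 mm)² = 80930 mm^2
P = F / A = 1.43e5 N / A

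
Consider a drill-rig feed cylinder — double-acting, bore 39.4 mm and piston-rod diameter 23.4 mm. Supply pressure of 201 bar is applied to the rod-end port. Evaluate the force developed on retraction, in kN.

Rod-side annular area A_ann = π/4 × (39.4² − 23.4²) = 789.2 mm^2
On retraction the pressure acts on the annular area (bore minus rod).
F = P × A_ann

F ≈ 15.9 kN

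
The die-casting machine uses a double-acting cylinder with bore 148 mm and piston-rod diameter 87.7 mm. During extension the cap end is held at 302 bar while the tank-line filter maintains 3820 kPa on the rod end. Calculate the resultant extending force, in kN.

F ≈ 477 kN

Cap-side area A_cap = π/4 × (148 mm)² = 17200 mm^2
Rod-side annular area A_ann = π/4 × (148² − 87.7²) = 11160 mm^2
Net thrust = P_cap·A_cap − P_rod·A_ann = 519.5 kN − 42.64 kN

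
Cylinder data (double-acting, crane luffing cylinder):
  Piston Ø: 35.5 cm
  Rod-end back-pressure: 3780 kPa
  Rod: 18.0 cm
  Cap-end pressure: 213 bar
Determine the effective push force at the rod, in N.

Cap-side area A_cap = π/4 × (35.5 cm)² = 989.8 cm^2
Rod-side annular area A_ann = π/4 × (35.5² − 18.0²) = 735.3 cm^2
Net thrust = P_cap·A_cap − P_rod·A_ann = 2.108e6 N − 2.780e5 N

F ≈ 1.83e6 N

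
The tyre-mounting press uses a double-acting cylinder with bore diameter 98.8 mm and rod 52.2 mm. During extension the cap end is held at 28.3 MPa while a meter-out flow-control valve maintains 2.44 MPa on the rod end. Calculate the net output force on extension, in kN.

F ≈ 203 kN

Cap-side area A_cap = π/4 × (98.8 mm)² = 7667 mm^2
Rod-side annular area A_ann = π/4 × (98.8² − 52.2²) = 5527 mm^2
Net thrust = P_cap·A_cap − P_rod·A_ann = 217.0 kN − 13.48 kN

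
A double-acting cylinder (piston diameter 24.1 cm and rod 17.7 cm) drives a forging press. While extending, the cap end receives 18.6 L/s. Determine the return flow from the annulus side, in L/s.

Q_out ≈ 8.57 L/s

Cap-side area A_cap = π/4 × (24.1 cm)² = 456.2 cm^2
Rod-side annular area A_ann = π/4 × (24.1² − 17.7²) = 210.1 cm^2
Piston speed v = Q_in/A_cap; rod-end outflow Q_out = v × A_ann = Q_in × A_ann/A_cap.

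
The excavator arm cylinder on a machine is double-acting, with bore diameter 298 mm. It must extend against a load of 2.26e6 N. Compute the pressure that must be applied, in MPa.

P ≈ 32.4 MPa

Cap-side area A_cap = π/4 × (298 mm)² = 69750 mm^2
P = F / A = 2.26e6 N / A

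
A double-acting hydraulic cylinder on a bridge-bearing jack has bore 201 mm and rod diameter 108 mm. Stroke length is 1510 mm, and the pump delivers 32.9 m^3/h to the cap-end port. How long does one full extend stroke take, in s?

t ≈ 5.24 s

Cap-side area A_cap = π/4 × (201 mm)² = 31730 mm^2
Swept volume V = A × L; t = V / Q = A·L / Q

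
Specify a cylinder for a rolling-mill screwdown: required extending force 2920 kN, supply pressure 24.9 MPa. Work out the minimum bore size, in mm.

Extension force acts on the full piston face: F = P × (π/4)D².
D = √(4F / (πP)) = √(4 × 2920 kN / (π × 24.9 MPa))

D ≈ 386 mm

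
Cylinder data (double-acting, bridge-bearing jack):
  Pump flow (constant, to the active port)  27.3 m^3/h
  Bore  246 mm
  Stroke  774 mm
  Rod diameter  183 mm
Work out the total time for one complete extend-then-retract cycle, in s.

t ≈ 7.02 s

Cap-side area A_cap = π/4 × (246 mm)² = 47530 mm^2
Rod-side annular area A_ann = π/4 × (246² − 183²) = 21230 mm^2
t_ext = A_cap·L/Q = 4.851 s
t_ret = A_ann·L/Q = 2.167 s
t_cycle = t_ext + t_ret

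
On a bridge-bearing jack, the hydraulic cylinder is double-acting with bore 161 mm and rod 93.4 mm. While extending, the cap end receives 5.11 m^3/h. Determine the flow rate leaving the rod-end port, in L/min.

Cap-side area A_cap = π/4 × (161 mm)² = 20360 mm^2
Rod-side annular area A_ann = π/4 × (161² − 93.4²) = 13510 mm^2
Piston speed v = Q_in/A_cap; rod-end outflow Q_out = v × A_ann = Q_in × A_ann/A_cap.

Q_out ≈ 56.5 L/min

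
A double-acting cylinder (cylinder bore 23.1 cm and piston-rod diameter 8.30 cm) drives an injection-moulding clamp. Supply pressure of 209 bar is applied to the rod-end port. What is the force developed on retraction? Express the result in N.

Rod-side annular area A_ann = π/4 × (23.1² − 8.30²) = 365.0 cm^2
On retraction the pressure acts on the annular area (bore minus rod).
F = P × A_ann

F ≈ 7.63e5 N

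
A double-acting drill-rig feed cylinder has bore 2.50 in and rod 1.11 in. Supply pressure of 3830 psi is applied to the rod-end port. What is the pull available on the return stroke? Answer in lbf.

Rod-side annular area A_ann = π/4 × (2.50² − 1.11²) = 3.941 in^2
On retraction the pressure acts on the annular area (bore minus rod).
F = P × A_ann

F ≈ 15100 lbf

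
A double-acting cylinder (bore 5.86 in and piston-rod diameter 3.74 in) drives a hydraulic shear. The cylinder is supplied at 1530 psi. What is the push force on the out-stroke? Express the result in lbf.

F ≈ 41300 lbf

Cap-side area A_cap = π/4 × (5.86 in)² = 26.97 in^2
F = P × A_cap = 1530 psi × A_cap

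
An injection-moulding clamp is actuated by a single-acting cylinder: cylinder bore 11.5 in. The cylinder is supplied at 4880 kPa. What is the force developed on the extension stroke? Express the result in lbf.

F ≈ 73500 lbf

Cap-side area A_cap = π/4 × (11.5 in)² = 103.9 in^2
F = P × A_cap = 4880 kPa × A_cap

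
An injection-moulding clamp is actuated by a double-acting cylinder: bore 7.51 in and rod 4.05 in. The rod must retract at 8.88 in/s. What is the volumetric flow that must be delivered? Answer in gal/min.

Rod-side annular area A_ann = π/4 × (7.51² − 4.05²) = 31.41 in^2
Q = A × v

Q ≈ 72.5 gal/min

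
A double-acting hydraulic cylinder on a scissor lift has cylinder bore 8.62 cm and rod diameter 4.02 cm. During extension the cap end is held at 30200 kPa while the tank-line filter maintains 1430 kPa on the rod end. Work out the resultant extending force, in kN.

F ≈ 170 kN

Cap-side area A_cap = π/4 × (8.62 cm)² = 58.36 cm^2
Rod-side annular area A_ann = π/4 × (8.62² − 4.02²) = 45.67 cm^2
Net thrust = P_cap·A_cap − P_rod·A_ann = 176.2 kN − 6.530 kN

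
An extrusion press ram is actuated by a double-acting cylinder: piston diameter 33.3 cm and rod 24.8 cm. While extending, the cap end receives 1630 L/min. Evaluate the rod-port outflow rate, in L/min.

Cap-side area A_cap = π/4 × (33.3 cm)² = 870.9 cm^2
Rod-side annular area A_ann = π/4 × (33.3² − 24.8²) = 387.9 cm^2
Piston speed v = Q_in/A_cap; rod-end outflow Q_out = v × A_ann = Q_in × A_ann/A_cap.

Q_out ≈ 726 L/min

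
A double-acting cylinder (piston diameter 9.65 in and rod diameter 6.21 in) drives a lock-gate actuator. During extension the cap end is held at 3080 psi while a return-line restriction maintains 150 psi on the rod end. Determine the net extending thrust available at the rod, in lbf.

F ≈ 2.19e5 lbf

Cap-side area A_cap = π/4 × (9.65 in)² = 73.14 in^2
Rod-side annular area A_ann = π/4 × (9.65² − 6.21²) = 42.85 in^2
Net thrust = P_cap·A_cap − P_rod·A_ann = 2.253e5 lbf − 6428 lbf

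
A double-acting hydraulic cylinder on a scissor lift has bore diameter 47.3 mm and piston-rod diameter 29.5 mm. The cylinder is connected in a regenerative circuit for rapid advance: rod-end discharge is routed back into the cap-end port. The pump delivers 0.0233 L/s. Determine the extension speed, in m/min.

In regeneration the rod-end outflow joins the pump flow into the cap end, so the net volume the pump must supply per unit advance equals the rod cross-section area.
Rod cross-section A_rod = π/4 × (29.5 mm)² = 683.5 mm^2
v = Q_pump / A_rod

v ≈ 2.05 m/min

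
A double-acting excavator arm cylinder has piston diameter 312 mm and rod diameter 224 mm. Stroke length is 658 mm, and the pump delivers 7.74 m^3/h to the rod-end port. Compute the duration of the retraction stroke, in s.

t ≈ 11.3 s

Rod-side annular area A_ann = π/4 × (312² − 224²) = 37050 mm^2
Swept volume V = A × L; t = V / Q = A·L / Q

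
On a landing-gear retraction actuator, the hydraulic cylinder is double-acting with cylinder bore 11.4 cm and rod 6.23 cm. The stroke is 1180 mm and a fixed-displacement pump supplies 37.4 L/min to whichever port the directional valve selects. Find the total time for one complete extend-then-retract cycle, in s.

t ≈ 32.9 s

Cap-side area A_cap = π/4 × (11.4 cm)² = 102.1 cm^2
Rod-side annular area A_ann = π/4 × (11.4² − 6.23²) = 71.59 cm^2
t_ext = A_cap·L/Q = 19.32 s
t_ret = A_ann·L/Q = 13.55 s
t_cycle = t_ext + t_ret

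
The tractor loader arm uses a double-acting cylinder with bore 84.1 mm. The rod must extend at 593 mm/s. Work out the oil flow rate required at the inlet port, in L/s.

Cap-side area A_cap = π/4 × (84.1 mm)² = 5555 mm^2
Q = A × v

Q ≈ 3.29 L/s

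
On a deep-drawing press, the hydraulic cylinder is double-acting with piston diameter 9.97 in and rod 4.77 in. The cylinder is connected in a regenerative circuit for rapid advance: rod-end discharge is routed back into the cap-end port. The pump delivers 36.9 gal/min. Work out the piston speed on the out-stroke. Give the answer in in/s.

v ≈ 7.95 in/s

In regeneration the rod-end outflow joins the pump flow into the cap end, so the net volume the pump must supply per unit advance equals the rod cross-section area.
Rod cross-section A_rod = π/4 × (4.77 in)² = 17.87 in^2
v = Q_pump / A_rod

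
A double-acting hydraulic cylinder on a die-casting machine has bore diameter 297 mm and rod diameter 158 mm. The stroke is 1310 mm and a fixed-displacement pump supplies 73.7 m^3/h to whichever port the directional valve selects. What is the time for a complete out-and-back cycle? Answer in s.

Cap-side area A_cap = π/4 × (297 mm)² = 69280 mm^2
Rod-side annular area A_ann = π/4 × (297² − 158²) = 49670 mm^2
t_ext = A_cap·L/Q = 4.433 s
t_ret = A_ann·L/Q = 3.179 s
t_cycle = t_ext + t_ret

t ≈ 7.61 s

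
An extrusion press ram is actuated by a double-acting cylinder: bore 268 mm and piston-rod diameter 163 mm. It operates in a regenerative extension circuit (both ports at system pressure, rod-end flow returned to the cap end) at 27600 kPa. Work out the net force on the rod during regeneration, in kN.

With equal pressure on both faces, forces on the annular region cancel; the net push is pressure × rod cross-section.
Rod cross-section A_rod = π/4 × (163 mm)² = 20870 mm^2
F = P × A_rod

F ≈ 576 kN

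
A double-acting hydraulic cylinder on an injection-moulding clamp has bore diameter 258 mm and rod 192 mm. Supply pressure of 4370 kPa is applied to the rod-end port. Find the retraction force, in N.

F ≈ 1.02e5 N

Rod-side annular area A_ann = π/4 × (258² − 192²) = 23330 mm^2
On retraction the pressure acts on the annular area (bore minus rod).
F = P × A_ann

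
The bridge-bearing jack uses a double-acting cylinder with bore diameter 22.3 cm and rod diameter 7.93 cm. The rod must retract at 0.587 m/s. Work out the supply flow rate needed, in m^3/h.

Q ≈ 72.1 m^3/h

Rod-side annular area A_ann = π/4 × (22.3² − 7.93²) = 341.2 cm^2
Q = A × v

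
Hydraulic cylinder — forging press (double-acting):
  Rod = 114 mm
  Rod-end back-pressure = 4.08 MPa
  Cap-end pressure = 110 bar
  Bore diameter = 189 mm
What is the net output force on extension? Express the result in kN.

F ≈ 236 kN

Cap-side area A_cap = π/4 × (189 mm)² = 28060 mm^2
Rod-side annular area A_ann = π/4 × (189² − 114²) = 17850 mm^2
Net thrust = P_cap·A_cap − P_rod·A_ann = 308.6 kN − 72.82 kN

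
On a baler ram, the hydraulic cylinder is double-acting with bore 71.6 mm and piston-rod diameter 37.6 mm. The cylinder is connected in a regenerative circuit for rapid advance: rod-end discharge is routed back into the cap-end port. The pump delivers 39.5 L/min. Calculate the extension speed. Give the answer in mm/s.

v ≈ 593 mm/s

In regeneration the rod-end outflow joins the pump flow into the cap end, so the net volume the pump must supply per unit advance equals the rod cross-section area.
Rod cross-section A_rod = π/4 × (37.6 mm)² = 1110 mm^2
v = Q_pump / A_rod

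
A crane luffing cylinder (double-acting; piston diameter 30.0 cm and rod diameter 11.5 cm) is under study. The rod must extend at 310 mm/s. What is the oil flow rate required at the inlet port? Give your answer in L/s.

Q ≈ 21.9 L/s

Cap-side area A_cap = π/4 × (30.0 cm)² = 706.9 cm^2
Q = A × v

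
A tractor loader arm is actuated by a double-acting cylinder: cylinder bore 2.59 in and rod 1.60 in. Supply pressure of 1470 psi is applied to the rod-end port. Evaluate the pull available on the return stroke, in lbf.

F ≈ 4790 lbf

Rod-side annular area A_ann = π/4 × (2.59² − 1.60²) = 3.258 in^2
On retraction the pressure acts on the annular area (bore minus rod).
F = P × A_ann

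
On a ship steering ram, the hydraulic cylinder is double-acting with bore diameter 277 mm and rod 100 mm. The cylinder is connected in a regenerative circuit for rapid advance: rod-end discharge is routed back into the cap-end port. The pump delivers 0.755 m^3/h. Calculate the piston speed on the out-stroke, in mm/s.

In regeneration the rod-end outflow joins the pump flow into the cap end, so the net volume the pump must supply per unit advance equals the rod cross-section area.
Rod cross-section A_rod = π/4 × (100 mm)² = 7854 mm^2
v = Q_pump / A_rod

v ≈ 26.7 mm/s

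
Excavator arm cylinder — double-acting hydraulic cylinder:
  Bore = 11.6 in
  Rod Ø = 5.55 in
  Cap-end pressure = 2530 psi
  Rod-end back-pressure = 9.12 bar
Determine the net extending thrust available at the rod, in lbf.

Cap-side area A_cap = π/4 × (11.6 in)² = 105.7 in^2
Rod-side annular area A_ann = π/4 × (11.6² − 5.55²) = 81.49 in^2
Net thrust = P_cap·A_cap − P_rod·A_ann = 2.674e5 lbf − 10780 lbf

F ≈ 2.57e5 lbf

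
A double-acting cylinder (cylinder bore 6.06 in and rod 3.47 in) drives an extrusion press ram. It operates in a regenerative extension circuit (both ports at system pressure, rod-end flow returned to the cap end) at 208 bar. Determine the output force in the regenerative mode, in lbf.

With equal pressure on both faces, forces on the annular region cancel; the net push is pressure × rod cross-section.
Rod cross-section A_rod = π/4 × (3.47 in)² = 9.457 in^2
F = P × A_rod

F ≈ 28500 lbf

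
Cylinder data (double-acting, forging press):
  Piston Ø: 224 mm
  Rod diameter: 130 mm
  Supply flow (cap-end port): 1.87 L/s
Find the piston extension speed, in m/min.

Cap-side area A_cap = π/4 × (224 mm)² = 39410 mm^2
v = Q / A

v ≈ 2.85 m/min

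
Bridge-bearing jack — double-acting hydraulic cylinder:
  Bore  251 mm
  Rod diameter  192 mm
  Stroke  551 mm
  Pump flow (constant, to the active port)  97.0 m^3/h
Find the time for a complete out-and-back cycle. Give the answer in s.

t ≈ 1.43 s

Cap-side area A_cap = π/4 × (251 mm)² = 49480 mm^2
Rod-side annular area A_ann = π/4 × (251² − 192²) = 20530 mm^2
t_ext = A_cap·L/Q = 1.012 s
t_ret = A_ann·L/Q = 0.4198 s
t_cycle = t_ext + t_ret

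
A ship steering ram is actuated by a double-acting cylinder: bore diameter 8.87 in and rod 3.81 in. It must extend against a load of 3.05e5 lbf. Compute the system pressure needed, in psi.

Cap-side area A_cap = π/4 × (8.87 in)² = 61.79 in^2
P = F / A = 3.05e5 lbf / A

P ≈ 4940 psi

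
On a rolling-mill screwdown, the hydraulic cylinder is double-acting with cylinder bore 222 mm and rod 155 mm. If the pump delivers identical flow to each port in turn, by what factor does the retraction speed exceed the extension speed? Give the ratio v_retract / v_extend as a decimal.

v_ret/v_ext ≈ 1.95

Cap-side area A_cap = π/4 × (222 mm)² = 38710 mm^2
Rod-side annular area A_ann = π/4 × (222² − 155²) = 19840 mm^2
For equal Q, v ∝ 1/A, so v_ret/v_ext = A_cap/A_ann.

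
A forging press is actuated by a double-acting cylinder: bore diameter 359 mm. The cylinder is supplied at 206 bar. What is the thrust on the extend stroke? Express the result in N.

F ≈ 2.09e6 N

Cap-side area A_cap = π/4 × (359 mm)² = 1.012e5 mm^2
F = P × A_cap = 206 bar × A_cap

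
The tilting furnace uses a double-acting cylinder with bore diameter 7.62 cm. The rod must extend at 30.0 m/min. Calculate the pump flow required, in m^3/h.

Cap-side area A_cap = π/4 × (7.62 cm)² = 45.60 cm^2
Q = A × v

Q ≈ 8.21 m^3/h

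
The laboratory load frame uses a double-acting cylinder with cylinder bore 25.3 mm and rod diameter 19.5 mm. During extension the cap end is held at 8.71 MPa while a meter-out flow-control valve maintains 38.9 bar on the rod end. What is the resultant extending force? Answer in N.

F ≈ 3580 N

Cap-side area A_cap = π/4 × (25.3 mm)² = 502.7 mm^2
Rod-side annular area A_ann = π/4 × (25.3² − 19.5²) = 204.1 mm^2
Net thrust = P_cap·A_cap − P_rod·A_ann = 4379 N − 793.9 N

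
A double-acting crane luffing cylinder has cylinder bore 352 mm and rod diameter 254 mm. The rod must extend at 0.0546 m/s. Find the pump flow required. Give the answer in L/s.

Cap-side area A_cap = π/4 × (352 mm)² = 97310 mm^2
Q = A × v

Q ≈ 5.31 L/s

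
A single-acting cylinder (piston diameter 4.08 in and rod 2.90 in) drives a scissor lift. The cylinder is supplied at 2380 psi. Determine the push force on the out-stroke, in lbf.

Cap-side area A_cap = π/4 × (4.08 in)² = 13.07 in^2
F = P × A_cap = 2380 psi × A_cap

F ≈ 31100 lbf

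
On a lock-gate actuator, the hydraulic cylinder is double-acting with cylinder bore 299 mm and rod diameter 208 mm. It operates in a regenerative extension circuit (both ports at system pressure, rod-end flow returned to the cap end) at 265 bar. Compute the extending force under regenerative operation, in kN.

F ≈ 900 kN

With equal pressure on both faces, forces on the annular region cancel; the net push is pressure × rod cross-section.
Rod cross-section A_rod = π/4 × (208 mm)² = 33980 mm^2
F = P × A_rod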